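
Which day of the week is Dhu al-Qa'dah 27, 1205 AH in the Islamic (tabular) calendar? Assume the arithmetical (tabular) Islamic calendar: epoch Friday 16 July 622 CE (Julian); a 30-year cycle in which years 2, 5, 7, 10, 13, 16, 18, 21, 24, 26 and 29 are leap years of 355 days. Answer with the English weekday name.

Thursday

Equivalently 28 July 1791 Gregorian, JDN 2375418.
JDN 2375418 mod 7 = 3, and JDN 0 was a Monday, so this is a Thursday.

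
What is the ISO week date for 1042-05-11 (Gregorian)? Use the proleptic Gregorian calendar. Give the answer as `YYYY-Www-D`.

The weekday is Wednesday (ISO weekday 3).
That Wednesday belongs to ISO week 19 of ISO year 1042.

1042-W19-3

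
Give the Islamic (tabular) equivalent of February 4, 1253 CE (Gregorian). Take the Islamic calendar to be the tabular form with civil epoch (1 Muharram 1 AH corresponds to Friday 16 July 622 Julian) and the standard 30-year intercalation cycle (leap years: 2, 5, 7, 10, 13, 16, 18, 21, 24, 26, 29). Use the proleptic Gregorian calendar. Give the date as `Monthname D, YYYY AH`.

Dhu al-Qa'dah 26, 650 AH

Julian Day Number of the source date = 2178744.
Converting JDN 2178744 to the tabular Islamic calendar gives 26 Dhu al-Qa'dah 650 AH.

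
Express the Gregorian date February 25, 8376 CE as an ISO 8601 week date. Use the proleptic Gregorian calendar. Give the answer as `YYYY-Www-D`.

The weekday is Wednesday (ISO weekday 3).
That Wednesday belongs to ISO week 9 of ISO year 8376.

8376-W09-3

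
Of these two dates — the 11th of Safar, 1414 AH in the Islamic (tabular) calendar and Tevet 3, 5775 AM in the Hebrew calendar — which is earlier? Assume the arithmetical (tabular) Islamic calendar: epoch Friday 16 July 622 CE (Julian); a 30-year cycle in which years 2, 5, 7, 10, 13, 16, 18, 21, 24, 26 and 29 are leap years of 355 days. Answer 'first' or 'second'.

The two dates have Julian Day Numbers 2449200 and 2457017 respectively.
Since 2449200 < 2457017, the first date comes first.

first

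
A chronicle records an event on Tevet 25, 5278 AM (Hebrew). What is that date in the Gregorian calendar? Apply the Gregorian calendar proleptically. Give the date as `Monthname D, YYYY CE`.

January 18, 1518 CE

Julian Day Number of the source date = 2275515.
Converting JDN 2275515 to the Gregorian calendar gives 18 January 1518 CE.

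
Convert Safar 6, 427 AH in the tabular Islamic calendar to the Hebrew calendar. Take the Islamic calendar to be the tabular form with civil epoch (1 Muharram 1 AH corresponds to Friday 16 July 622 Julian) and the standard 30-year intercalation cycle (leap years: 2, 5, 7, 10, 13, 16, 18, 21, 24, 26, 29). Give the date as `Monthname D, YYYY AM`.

Tevet 8, 4796 AM

Both dates share Julian Day Number 2099435; in the Hebrew calendar that is 8 Tevet 4796 AM.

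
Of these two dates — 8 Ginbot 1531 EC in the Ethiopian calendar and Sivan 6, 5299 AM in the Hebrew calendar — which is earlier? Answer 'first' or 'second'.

first

Converting both to JDN: 2283300 vs 2283320; the smaller is the first.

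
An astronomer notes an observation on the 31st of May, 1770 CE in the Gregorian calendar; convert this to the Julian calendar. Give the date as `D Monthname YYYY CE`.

The Julian–Gregorian offset here is 11 days (Julian trailing).
31 May 1770 Gregorian − 11 days → 20 May 1770 Julian.

20 May 1770 CE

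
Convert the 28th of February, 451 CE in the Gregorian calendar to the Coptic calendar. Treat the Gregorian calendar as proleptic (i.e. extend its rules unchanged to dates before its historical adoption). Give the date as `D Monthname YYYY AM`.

Both dates share Julian Day Number 1885843; in the Coptic calendar that is 3 Paremhat 167 AM.

3 Paremhat 167 AM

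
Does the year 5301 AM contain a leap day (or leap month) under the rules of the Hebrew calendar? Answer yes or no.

Hebrew year 5301 is year 19 of its 19-year Metonic cycle; leap years are at positions 3, 6, 8, 11, 14, 17, 19, so it is a leap year (13 months).

yes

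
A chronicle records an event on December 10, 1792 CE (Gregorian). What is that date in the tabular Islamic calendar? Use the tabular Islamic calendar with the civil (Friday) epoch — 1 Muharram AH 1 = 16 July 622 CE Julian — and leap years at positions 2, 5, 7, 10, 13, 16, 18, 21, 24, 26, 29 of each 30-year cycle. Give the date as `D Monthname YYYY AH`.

Both dates share Julian Day Number 2375919; in the tabular Islamic calendar that is 25 Rabi' al-Thani 1207 AH.

25 Rabi' al-Thani 1207 AH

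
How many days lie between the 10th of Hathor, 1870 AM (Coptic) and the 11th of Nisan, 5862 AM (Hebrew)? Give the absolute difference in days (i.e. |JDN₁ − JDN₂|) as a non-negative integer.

18862

JDN of the first date = 2507751.
JDN of the second date = 2488889.
|2488889 − 2507751| = 18862.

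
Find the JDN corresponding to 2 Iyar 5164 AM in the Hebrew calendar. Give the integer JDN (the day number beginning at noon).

2233972

Equivalently 22 April 1404 (proleptic Gregorian).
JDN 2299161 is 15 October 1582 CE (Gregorian); the target day is −65189 days from there, so JDN = 2233972.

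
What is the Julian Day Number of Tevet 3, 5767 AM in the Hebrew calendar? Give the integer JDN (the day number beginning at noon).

2454094

In the Gregorian calendar the same day is 24 December 2006.
JDN 2299161 is 15 October 1582 CE (Gregorian); the target day is +154933 days from there, so JDN = 2454094.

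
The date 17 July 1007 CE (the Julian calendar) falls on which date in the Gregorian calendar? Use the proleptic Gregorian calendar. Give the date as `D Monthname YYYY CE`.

23 July 1007 CE

At this point the Julian calendar is 6 days behind the Gregorian.
17 July 1007 Julian + 6 days → 23 July 1007 Gregorian.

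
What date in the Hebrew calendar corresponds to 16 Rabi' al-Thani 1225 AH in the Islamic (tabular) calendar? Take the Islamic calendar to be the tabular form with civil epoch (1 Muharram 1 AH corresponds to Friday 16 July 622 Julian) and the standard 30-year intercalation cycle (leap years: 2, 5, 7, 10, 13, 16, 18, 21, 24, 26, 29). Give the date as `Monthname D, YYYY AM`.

Iyar 17, 5570 AM

The source date corresponds to 21 May 1810 in the Gregorian calendar (JDN 2382289).
That day falls on 17 Iyar 5570 AM in the Hebrew calendar.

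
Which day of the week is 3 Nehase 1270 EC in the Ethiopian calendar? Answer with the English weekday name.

Equivalently 3 August 1278 Gregorian, JDN 2188055.
2188055 ≡ 2 (mod 7); counting from Monday = 0 gives Wednesday.

Wednesday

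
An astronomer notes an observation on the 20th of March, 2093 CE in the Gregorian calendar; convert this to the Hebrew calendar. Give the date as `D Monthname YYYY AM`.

22 Adar 5853 AM

Both dates share Julian Day Number 2485592; in the Hebrew calendar that is 22 Adar 5853 AM.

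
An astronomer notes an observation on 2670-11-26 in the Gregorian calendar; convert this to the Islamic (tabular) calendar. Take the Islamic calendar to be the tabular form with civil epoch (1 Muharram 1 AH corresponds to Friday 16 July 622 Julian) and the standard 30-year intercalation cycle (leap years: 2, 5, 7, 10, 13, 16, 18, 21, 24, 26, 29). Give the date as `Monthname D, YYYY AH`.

Rabi' al-Awwal 21, 2112 AH

Julian Day Number of the source date = 2696587.
Converting JDN 2696587 to the tabular Islamic calendar gives 21 Rabi' al-Awwal 2112 AH.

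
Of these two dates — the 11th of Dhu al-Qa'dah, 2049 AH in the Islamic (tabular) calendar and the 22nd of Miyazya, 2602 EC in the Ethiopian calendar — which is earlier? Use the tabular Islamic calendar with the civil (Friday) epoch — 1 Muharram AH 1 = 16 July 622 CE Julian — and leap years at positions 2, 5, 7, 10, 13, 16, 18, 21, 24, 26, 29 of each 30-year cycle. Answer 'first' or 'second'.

second

The two dates have Julian Day Numbers 2674488 and 2674467 respectively.
Since 2674467 < 2674488, the second date comes first.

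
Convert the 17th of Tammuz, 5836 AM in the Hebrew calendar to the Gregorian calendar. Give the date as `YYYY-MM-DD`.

2076-07-18

Both dates share Julian Day Number 2479503; in the Gregorian calendar that is 18 July 2076 CE.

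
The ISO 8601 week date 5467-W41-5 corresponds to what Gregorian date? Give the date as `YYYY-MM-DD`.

ISO week 1 of 5467 is the week containing the first Thursday of 5467.
Week 41, day 5 (Friday) lands on 5467-10-11.

5467-10-11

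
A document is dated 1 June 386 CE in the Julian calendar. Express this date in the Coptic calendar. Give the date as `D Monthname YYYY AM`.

Julian Day Number of the source date = 1862196.
Converting JDN 1862196 to the Coptic calendar gives 7 Paoni 102 AM.

7 Paoni 102 AM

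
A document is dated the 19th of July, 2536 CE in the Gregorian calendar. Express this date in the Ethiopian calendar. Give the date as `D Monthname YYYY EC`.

Both dates share Julian Day Number 2647515; in the Ethiopian calendar that is 8 Hamle 2528 EC.

8 Hamle 2528 EC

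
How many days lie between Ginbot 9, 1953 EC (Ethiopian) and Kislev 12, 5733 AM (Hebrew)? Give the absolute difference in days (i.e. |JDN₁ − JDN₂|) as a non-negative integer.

4203

First date → JDN 2437437; second date → JDN 2441640.
The interval is |2437437 − 2441640| = 4203 days.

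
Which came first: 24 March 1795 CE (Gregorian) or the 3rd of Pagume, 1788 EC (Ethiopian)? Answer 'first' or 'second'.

The two dates have Julian Day Numbers 2376753 and 2377285 respectively.
Since 2376753 < 2377285, the first date comes first.

first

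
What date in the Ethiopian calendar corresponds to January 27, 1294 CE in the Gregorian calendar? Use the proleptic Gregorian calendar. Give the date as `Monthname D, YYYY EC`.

Both dates share Julian Day Number 2193711; in the Ethiopian calendar that is 25 Tir 1286 EC.

Tir 25, 1286 EC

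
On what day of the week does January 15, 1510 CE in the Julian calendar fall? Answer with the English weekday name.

Tuesday

In the proleptic Gregorian calendar this is 25 January 1510 (JDN 2272600).
Since JDN mod 7 = 1 (0 = Monday), the day is Tuesday.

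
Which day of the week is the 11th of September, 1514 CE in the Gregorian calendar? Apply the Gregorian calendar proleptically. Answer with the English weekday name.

Since JDN mod 7 = 4 (0 = Monday), the day is Friday.

Friday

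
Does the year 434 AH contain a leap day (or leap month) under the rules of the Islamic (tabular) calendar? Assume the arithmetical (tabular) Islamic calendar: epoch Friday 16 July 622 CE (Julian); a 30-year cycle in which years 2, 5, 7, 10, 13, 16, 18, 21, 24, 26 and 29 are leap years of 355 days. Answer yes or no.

no

Year 434 AH is year 14 of its 30-year cycle; leap positions are 2, 5, 7, 10, 13, 16, 18, 21, 24, 26, 29, so it is a common year (354 days).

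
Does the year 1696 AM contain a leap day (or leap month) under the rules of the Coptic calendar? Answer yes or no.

1696 mod 4 = 0; in the Coptic calendar a year is leap when year mod 4 = 3, so it is a common year.

no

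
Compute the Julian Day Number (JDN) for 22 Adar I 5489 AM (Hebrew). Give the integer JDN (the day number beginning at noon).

Equivalently 21 February 1729 (Gregorian).
JDN 2400001 is 17 November 1858 CE (Gregorian), MJD 0; the target day is −47385 days from there, so JDN = 2352616.

2352616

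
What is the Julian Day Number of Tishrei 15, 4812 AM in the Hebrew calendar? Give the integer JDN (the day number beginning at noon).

Equivalently 29 September 1051 (proleptic Gregorian).
JDN 2299161 is 15 October 1582 CE (Gregorian); the target day is −193960 days from there, so JDN = 2105201.

2105201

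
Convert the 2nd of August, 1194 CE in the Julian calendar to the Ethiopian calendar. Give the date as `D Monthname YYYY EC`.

Julian Day Number of the source date = 2157380.
Converting JDN 2157380 to the Ethiopian calendar gives 9 Nehase 1186 EC.

9 Nehase 1186 EC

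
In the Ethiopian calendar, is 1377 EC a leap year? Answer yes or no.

no

1377 mod 4 = 1; in the Ethiopian calendar a year is leap when year mod 4 = 3, so it is a common year.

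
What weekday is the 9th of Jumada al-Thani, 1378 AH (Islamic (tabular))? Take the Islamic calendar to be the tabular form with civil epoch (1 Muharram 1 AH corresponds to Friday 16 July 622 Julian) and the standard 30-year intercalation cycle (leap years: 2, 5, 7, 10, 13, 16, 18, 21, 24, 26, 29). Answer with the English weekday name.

Sunday

Equivalently 21 December 1958 Gregorian, JDN 2436559.
JDN 2436559 mod 7 = 6, and JDN 0 was a Monday, so this is a Sunday.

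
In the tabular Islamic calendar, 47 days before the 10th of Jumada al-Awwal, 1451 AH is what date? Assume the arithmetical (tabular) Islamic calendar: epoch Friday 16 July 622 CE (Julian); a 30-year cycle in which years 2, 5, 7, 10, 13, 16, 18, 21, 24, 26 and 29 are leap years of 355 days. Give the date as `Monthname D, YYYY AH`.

Counting 47 days back from JDN 2462399 reaches JDN 2462352, which is Rabi' al-Awwal 22, 1451 AH.

Rabi' al-Awwal 22, 1451 AH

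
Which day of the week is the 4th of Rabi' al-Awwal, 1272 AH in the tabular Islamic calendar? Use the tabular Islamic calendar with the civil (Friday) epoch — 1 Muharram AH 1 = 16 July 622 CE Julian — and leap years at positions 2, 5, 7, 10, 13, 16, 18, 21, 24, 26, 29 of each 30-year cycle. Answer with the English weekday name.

Wednesday

Equivalently 14 November 1855 Gregorian, JDN 2398902.
Since JDN mod 7 = 2 (0 = Monday), the day is Wednesday.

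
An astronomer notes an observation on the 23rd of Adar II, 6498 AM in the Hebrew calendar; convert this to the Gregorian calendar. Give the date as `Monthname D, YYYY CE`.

April 5, 2738 CE

Both dates share Julian Day Number 2721188; in the Gregorian calendar that is 5 April 2738 CE.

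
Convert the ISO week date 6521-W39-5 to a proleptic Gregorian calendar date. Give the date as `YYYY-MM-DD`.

6521-09-26

ISO week 1 of 6521 is the week containing the first Thursday of 6521.
Week 39, day 5 (Friday) lands on 6521-09-26.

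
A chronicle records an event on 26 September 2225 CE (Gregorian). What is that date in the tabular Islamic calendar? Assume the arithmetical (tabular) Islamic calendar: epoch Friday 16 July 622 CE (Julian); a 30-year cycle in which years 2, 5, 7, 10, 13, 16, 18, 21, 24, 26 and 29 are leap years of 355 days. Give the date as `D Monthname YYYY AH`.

Both dates share Julian Day Number 2533993; in the tabular Islamic calendar that is 22 Jumada al-Awwal 1653 AH.

22 Jumada al-Awwal 1653 AH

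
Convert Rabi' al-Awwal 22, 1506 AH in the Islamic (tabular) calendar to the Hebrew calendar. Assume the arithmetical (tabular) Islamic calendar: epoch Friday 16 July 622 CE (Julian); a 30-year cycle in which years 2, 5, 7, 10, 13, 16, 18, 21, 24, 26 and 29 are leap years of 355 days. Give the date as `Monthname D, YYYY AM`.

Julian Day Number of the source date = 2481842.
Converting JDN 2481842 to the Hebrew calendar gives 22 Kislev 5843 AM.

Kislev 22, 5843 AM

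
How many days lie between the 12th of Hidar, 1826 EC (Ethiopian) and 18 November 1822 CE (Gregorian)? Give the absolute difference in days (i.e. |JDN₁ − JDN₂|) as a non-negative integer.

4020

First date → JDN 2390873; second date → JDN 2386853.
The interval is |2390873 − 2386853| = 4020 days.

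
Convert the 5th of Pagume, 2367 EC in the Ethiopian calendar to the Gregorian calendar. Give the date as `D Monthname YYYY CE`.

Both dates share Julian Day Number 2588766; in the Gregorian calendar that is 13 September 2375 CE.

13 September 2375 CE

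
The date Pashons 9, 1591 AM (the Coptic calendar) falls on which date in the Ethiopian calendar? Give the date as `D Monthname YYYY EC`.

9 Ginbot 1867 EC

Both dates share Julian Day Number 2406025; in the Ethiopian calendar that is 9 Ginbot 1867 EC.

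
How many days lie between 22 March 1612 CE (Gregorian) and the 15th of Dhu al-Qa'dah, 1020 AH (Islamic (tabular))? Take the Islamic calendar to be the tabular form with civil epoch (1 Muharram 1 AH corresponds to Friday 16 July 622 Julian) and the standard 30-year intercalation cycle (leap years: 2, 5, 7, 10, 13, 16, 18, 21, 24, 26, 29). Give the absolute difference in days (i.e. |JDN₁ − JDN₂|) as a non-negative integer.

First date → JDN 2309912; second date → JDN 2309849.
The interval is |2309912 − 2309849| = 63 days.

63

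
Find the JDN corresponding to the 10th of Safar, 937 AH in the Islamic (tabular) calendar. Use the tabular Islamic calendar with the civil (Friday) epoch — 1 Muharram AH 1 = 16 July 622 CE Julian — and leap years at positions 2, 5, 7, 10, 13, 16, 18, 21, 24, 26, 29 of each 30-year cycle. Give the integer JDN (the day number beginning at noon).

2280166

In the proleptic Gregorian calendar the same day is 13 October 1530.
JDN 2451545 is 1 January 2000 CE (Gregorian); the target day is −171379 days from there, so JDN = 2280166.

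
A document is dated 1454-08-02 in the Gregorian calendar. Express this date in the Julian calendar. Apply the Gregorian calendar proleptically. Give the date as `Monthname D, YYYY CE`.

July 24, 1454 CE

At this point the Julian calendar is 9 days behind the Gregorian.
2 August 1454 Gregorian − 9 days → 24 July 1454 Julian.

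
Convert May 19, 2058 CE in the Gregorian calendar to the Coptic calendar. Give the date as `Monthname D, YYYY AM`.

Both dates share Julian Day Number 2472868; in the Coptic calendar that is 11 Pashons 1774 AM.

Pashons 11, 1774 AM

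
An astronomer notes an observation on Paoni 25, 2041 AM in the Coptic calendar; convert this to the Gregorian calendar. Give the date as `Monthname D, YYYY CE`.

Both dates share Julian Day Number 2570434; in the Gregorian calendar that is 5 July 2325 CE.

July 5, 2325 CE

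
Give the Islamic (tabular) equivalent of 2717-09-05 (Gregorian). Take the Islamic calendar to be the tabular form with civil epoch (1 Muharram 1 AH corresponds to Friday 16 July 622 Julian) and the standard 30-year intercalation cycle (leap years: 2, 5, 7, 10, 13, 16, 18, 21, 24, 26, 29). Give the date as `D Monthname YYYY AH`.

6 Jumada al-Thani 2160 AH

Both dates share Julian Day Number 2713671; in the tabular Islamic calendar that is 6 Jumada al-Thani 2160 AH.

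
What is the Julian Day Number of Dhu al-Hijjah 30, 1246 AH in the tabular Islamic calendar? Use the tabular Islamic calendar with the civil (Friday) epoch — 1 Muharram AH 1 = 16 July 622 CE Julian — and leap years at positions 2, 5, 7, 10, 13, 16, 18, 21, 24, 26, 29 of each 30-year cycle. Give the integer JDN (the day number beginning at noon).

2389980

In the Gregorian calendar the same day is 11 June 1831.
JDN 2400001 is 17 November 1858 CE (Gregorian), MJD 0; the target day is −10021 days from there, so JDN = 2389980.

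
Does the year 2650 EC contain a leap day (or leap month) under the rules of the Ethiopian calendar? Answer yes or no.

no

2650 mod 4 = 2; in the Ethiopian calendar a year is leap when year mod 4 = 3, so it is a common year.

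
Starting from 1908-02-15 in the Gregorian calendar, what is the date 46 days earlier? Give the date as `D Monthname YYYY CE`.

JDN of 1908-02-15 = 2417987.
2417987 − 46 = 2417941.
JDN 2417941 in the Gregorian calendar is 31 December 1907 CE.

31 December 1907 CE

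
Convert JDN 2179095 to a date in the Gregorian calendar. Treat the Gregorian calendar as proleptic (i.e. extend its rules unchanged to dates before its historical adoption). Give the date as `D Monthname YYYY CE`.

Counting from JDN 2299161 = 15 Oct 1582 gives an offset of -120066 days.

21 January 1254 CE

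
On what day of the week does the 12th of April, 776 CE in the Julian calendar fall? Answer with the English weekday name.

This is JDN 2004594 (16 April 776 Gregorian).
JDN 2004594 mod 7 = 4, and JDN 0 was a Monday, so this is a Friday.

Friday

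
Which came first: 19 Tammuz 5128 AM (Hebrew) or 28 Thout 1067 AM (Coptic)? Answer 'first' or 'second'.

The two dates have Julian Day Numbers 2220907 and 2214413 respectively.
Since 2214413 < 2220907, the second date comes first.

second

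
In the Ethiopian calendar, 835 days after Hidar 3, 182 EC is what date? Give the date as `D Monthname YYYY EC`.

17 Yekatit 184 EC

JDN of Hidar 3, 182 EC = 1790393.
1790393 + 835 = 1791228.
JDN 1791228 in the Ethiopian calendar is 17 Yekatit 184 EC.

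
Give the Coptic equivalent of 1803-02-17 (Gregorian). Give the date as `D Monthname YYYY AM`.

Julian Day Number of the source date = 2379639.
Converting JDN 2379639 to the Coptic calendar gives 11 Meshir 1519 AM.

11 Meshir 1519 AM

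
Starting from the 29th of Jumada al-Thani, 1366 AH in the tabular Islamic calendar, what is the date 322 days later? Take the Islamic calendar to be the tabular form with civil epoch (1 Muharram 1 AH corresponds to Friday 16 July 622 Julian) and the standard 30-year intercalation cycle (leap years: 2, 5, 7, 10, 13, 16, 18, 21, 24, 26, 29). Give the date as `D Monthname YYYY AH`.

Counting 322 days forward from JDN 2432326 reaches JDN 2432648, which is 26 Jumada al-Awwal 1367 AH.

26 Jumada al-Awwal 1367 AH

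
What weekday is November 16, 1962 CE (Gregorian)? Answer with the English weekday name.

2437985 ≡ 4 (mod 7); counting from Monday = 0 gives Friday.

Friday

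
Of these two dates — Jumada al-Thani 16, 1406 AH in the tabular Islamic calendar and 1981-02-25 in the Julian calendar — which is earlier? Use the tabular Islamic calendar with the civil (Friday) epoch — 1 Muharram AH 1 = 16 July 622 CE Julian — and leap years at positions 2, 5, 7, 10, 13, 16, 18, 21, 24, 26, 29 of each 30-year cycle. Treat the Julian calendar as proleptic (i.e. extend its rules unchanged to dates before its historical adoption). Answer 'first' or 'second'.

Converting both to JDN: 2446488 vs 2444674; the smaller is the second.

second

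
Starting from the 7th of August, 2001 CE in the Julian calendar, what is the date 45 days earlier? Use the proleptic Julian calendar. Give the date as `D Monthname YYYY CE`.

JDN of the 7th of August, 2001 CE = 2452142.
2452142 − 45 = 2452097.
JDN 2452097 in the Julian calendar is 23 June 2001 CE.

23 June 2001 CE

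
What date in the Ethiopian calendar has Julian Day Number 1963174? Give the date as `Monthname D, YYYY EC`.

Hidar 21, 655 EC

The proleptic Gregorian equivalent of JDN 1963174 is 20 November 662.
In the Ethiopian calendar that day is Hidar 21, 655 EC.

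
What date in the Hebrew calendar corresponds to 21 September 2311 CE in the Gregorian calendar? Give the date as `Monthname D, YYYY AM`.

Tishrei 8, 6072 AM

Julian Day Number of the source date = 2565398.
Converting JDN 2565398 to the Hebrew calendar gives 8 Tishrei 6072 AM.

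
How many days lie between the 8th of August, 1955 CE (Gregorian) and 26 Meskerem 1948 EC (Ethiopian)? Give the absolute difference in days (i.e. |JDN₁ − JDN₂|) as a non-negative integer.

JDN of the first date = 2435328.
JDN of the second date = 2435388.
|2435388 − 2435328| = 60.

60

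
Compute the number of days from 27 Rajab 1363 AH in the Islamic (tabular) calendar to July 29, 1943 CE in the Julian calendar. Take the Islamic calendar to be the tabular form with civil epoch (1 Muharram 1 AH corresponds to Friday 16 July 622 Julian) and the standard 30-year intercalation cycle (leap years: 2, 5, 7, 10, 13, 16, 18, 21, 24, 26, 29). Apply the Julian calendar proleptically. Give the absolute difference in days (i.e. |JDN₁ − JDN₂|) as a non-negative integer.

342

JDN of the first date = 2431290.
JDN of the second date = 2430948.
|2430948 − 2431290| = 342.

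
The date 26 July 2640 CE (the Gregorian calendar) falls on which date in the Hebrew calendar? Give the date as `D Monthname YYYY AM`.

16 Av 6400 AM

Both dates share Julian Day Number 2685507; in the Hebrew calendar that is 16 Av 6400 AM.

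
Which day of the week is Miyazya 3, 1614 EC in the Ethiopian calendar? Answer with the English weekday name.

Friday

In the Gregorian calendar this is 8 April 1622 (JDN 2313581).
Since JDN mod 7 = 4 (0 = Monday), the day is Friday.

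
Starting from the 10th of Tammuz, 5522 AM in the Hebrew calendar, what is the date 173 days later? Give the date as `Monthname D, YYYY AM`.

Tevet 5, 5523 AM

Counting 173 days forward from JDN 2364799 reaches JDN 2364972, which is Tevet 5, 5523 AM.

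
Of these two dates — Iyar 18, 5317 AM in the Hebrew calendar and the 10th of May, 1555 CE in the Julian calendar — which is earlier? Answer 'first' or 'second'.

second

Converting both to JDN: 2289860 vs 2289151; the smaller is the second.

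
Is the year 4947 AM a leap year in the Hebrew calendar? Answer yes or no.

no

Hebrew year 4947 is year 7 of its 19-year Metonic cycle; leap years are at positions 3, 6, 8, 11, 14, 17, 19, so it is a common year (12 months).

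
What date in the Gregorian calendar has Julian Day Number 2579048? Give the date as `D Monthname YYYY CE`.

3 February 2349 CE

JDN 2451545 is 1 Jan 2000; 2579048 is +127503 days from there.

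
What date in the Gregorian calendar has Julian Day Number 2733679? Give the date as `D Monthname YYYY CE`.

16 June 2772 CE

Counting from JDN 2299161 = 15 Oct 1582 gives an offset of 434518 days.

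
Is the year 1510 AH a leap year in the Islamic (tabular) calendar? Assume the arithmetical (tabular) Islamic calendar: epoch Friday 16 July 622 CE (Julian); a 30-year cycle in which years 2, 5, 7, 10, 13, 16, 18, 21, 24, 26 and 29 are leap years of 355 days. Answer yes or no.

Year 1510 AH is year 10 of its 30-year cycle; leap positions are 2, 5, 7, 10, 13, 16, 18, 21, 24, 26, 29, so it is a leap year (355 days).

yes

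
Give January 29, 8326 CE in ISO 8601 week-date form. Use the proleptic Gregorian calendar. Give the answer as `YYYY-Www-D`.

8326-W04-5

The weekday is Friday (ISO weekday 5).
That Friday belongs to ISO week 4 of ISO year 8326.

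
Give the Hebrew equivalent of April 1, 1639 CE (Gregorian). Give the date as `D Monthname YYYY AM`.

Both dates share Julian Day Number 2319783; in the Hebrew calendar that is 26 Adar II 5399 AM.

26 Adar II 5399 AM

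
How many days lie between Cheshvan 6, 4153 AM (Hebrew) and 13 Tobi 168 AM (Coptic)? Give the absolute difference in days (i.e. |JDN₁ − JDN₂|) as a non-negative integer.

21641

JDN of the first date = 1864518.
JDN of the second date = 1886159.
|1886159 − 1864518| = 21641.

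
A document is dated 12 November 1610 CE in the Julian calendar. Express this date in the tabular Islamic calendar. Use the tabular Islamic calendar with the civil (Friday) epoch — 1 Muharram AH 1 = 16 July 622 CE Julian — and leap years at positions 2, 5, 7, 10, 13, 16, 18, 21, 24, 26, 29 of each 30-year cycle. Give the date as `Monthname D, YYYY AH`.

Both dates share Julian Day Number 2309426; in the tabular Islamic calendar that is 6 Ramadan 1019 AH.

Ramadan 6, 1019 AH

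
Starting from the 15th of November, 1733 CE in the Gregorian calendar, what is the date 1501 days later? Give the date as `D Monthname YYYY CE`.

JDN of the 15th of November, 1733 CE = 2354344.
2354344 + 1501 = 2355845.
JDN 2355845 in the Gregorian calendar is 25 December 1737 CE.

25 December 1737 CE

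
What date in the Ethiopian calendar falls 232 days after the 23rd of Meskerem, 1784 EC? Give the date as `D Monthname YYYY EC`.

15 Ginbot 1784 EC

Counting 232 days forward from JDN 2375484 reaches JDN 2375716, which is 15 Ginbot 1784 EC.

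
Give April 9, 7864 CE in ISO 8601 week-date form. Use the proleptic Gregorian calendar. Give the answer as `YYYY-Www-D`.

7864-W14-6

The weekday is Saturday (ISO weekday 6).
That Saturday belongs to ISO week 14 of ISO year 7864.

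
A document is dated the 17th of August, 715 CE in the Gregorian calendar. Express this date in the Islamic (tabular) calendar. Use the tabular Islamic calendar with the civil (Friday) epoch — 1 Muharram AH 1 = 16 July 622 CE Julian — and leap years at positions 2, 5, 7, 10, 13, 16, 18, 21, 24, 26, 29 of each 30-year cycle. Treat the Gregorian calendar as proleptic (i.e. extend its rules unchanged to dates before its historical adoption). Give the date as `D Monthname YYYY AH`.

7 Dhu al-Hijjah 96 AH

Both dates share Julian Day Number 1982436; in the tabular Islamic calendar that is 7 Dhu al-Hijjah 96 AH.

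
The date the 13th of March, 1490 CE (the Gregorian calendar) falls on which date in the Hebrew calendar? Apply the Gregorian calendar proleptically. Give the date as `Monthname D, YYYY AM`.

Adar II 11, 5250 AM

Both dates share Julian Day Number 2265343; in the Hebrew calendar that is 11 Adar II 5250 AM.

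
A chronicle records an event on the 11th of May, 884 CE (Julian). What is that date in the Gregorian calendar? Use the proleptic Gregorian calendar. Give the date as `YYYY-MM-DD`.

0884-05-15

The Julian–Gregorian offset here is 4 days (Julian trailing).
11 May 884 Julian + 4 days → 15 May 884 Gregorian.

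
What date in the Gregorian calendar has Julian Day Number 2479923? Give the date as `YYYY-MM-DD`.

JDN 2451545 is 1 Jan 2000; 2479923 is +28378 days from there.

2077-09-11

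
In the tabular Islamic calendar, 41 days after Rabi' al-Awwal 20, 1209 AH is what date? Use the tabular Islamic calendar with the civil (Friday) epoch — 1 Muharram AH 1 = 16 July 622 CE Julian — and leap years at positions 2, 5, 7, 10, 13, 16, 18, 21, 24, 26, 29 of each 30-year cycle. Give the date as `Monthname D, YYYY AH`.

Counting 41 days forward from JDN 2376593 reaches JDN 2376634, which is Jumada al-Awwal 2, 1209 AH.

Jumada al-Awwal 2, 1209 AH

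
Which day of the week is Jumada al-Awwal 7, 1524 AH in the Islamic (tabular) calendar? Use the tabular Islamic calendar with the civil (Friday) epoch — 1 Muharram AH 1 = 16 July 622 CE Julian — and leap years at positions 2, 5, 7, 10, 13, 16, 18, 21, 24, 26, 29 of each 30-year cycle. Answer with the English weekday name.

Wednesday

Equivalently 14 July 2100 Gregorian, JDN 2488264.
JDN 2488264 mod 7 = 2, and JDN 0 was a Monday, so this is a Wednesday.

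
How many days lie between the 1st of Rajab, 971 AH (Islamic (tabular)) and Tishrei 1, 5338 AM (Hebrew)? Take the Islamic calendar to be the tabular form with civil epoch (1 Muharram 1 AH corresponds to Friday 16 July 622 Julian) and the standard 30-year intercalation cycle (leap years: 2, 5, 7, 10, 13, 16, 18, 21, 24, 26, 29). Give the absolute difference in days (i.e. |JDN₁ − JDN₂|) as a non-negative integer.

4959

JDN of the first date = 2292353.
JDN of the second date = 2297312.
|2297312 − 2292353| = 4959.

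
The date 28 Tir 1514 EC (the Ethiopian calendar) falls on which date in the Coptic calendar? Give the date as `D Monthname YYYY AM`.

28 Tobi 1238 AM

Julian Day Number of the source date = 2276991.
Converting JDN 2276991 to the Coptic calendar gives 28 Tobi 1238 AM.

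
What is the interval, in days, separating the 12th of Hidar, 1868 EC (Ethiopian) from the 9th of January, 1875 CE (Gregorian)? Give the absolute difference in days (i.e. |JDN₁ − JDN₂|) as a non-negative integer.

JDN of the first date = 2406214.
JDN of the second date = 2405898.
|2405898 − 2406214| = 316.

316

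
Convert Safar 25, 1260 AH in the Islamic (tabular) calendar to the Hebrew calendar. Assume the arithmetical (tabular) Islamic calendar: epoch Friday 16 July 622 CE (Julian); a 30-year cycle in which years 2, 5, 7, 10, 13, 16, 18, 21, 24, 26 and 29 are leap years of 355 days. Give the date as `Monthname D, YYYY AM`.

Adar 25, 5604 AM

Julian Day Number of the source date = 2394642.
Converting JDN 2394642 to the Hebrew calendar gives 25 Adar 5604 AM.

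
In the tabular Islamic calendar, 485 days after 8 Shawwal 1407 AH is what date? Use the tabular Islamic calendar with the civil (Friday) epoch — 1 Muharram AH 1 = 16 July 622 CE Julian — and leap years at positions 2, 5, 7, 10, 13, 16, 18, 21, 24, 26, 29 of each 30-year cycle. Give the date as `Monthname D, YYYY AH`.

The starting date is JDN 2446953; 2446953 + 485 = 2447438.
JDN 2447438 corresponds to Safar 21, 1409 AH.

Safar 21, 1409 AH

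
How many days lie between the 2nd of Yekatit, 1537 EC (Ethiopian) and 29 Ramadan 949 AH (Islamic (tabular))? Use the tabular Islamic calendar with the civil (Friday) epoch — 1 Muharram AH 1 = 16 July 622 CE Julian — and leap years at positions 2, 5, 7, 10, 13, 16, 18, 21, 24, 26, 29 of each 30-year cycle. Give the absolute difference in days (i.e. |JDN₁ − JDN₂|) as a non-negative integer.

First date → JDN 2285396; second date → JDN 2284644.
The interval is |2285396 − 2284644| = 752 days.

752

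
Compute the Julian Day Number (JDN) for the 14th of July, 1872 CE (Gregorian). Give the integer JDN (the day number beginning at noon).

JDN 2451545 is 1 January 2000 CE (Gregorian); the target day is −46556 days from there, so JDN = 2404989.

2404989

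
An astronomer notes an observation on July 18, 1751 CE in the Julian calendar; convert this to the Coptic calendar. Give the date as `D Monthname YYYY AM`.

Both dates share Julian Day Number 2360809; in the Coptic calendar that is 24 Epip 1467 AM.

24 Epip 1467 AM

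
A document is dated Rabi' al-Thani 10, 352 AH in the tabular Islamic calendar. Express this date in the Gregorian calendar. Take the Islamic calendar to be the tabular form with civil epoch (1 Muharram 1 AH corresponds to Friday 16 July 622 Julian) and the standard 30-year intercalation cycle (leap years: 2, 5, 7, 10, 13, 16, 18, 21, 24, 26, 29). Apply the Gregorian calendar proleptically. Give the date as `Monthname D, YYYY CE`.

May 13, 963 CE

Julian Day Number of the source date = 2072921.
Converting JDN 2072921 to the Gregorian calendar gives 13 May 963 CE.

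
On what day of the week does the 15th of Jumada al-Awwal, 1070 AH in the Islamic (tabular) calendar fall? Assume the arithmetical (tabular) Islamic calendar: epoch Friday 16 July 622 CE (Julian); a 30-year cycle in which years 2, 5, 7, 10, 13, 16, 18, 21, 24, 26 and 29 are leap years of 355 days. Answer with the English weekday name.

Equivalently 28 January 1660 Gregorian, JDN 2327390.
JDN 2327390 mod 7 = 2, and JDN 0 was a Monday, so this is a Wednesday.

Wednesday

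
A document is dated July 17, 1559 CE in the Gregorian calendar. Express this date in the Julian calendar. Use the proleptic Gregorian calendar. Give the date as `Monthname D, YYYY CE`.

For dates in this range the Gregorian date is 10 days ahead of the Julian.
17 July 1559 Gregorian − 10 days → 7 July 1559 Julian.

July 7, 1559 CE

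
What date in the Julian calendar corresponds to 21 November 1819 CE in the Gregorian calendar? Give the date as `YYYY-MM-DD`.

For dates in this range the Gregorian date is 12 days ahead of the Julian.
21 November 1819 Gregorian − 12 days → 9 November 1819 Julian.

1819-11-09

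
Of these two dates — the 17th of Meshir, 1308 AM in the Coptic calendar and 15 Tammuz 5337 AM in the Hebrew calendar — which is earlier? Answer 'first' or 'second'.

First date → JDN 2302578; second date → JDN 2297238.
JDN 2297238 < JDN 2302578, so the second date is earlier.

second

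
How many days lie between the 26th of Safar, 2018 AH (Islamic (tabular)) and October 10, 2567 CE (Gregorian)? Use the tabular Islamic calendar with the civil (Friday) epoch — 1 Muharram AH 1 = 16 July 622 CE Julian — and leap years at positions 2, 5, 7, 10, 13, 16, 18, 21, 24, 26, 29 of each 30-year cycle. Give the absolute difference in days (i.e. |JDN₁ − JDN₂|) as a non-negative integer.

4333

First date → JDN 2663253; second date → JDN 2658920.
The interval is |2663253 − 2658920| = 4333 days.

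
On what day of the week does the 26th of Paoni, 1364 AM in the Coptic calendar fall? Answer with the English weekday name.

In the Gregorian calendar this is 30 June 1648 (JDN 2323161).
Since JDN mod 7 = 1 (0 = Monday), the day is Tuesday.

Tuesday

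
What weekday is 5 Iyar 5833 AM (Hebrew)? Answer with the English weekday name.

In the Gregorian calendar this is 12 May 2073 (JDN 2478340).
JDN 2478340 mod 7 = 4, and JDN 0 was a Monday, so this is a Friday.

Friday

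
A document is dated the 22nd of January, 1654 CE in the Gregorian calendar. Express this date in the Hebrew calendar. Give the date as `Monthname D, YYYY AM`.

Both dates share Julian Day Number 2325193; in the Hebrew calendar that is 4 Shevat 5414 AM.

Shevat 4, 5414 AM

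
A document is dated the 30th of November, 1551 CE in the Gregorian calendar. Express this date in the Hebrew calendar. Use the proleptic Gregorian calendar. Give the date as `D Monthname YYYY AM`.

22 Kislev 5312 AM

Julian Day Number of the source date = 2287884.
Converting JDN 2287884 to the Hebrew calendar gives 22 Kislev 5312 AM.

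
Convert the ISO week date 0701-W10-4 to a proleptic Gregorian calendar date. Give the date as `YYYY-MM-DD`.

0701-03-07

ISO week 1 of 701 is the week containing the first Thursday of 701.
Week 10, day 4 (Thursday) lands on 0701-03-07.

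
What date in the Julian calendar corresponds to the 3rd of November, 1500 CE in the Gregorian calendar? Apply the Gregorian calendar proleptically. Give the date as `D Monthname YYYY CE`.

24 October 1500 CE

At this point the Julian calendar is 10 days behind the Gregorian.
3 November 1500 Gregorian − 10 days → 24 October 1500 Julian.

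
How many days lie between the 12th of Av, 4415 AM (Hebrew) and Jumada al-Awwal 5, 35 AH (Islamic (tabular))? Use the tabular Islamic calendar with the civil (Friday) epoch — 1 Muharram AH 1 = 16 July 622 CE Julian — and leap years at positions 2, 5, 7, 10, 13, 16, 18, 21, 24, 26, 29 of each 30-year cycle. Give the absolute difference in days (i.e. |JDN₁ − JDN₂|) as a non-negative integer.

JDN of the first date = 1960498.
JDN of the second date = 1960610.
|1960610 − 1960498| = 112.

112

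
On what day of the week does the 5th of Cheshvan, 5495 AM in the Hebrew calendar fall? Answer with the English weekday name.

In the Gregorian calendar this is 1 November 1734 (JDN 2354695).
2354695 ≡ 0 (mod 7); counting from Monday = 0 gives Monday.

Monday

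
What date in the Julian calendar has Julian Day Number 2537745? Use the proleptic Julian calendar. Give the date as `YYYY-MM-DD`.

JDN 2537745 is 4 January 2236 in the Gregorian calendar.
In the Julian calendar that day is 2235-12-20.

2235-12-20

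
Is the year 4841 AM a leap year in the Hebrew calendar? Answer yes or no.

no

Hebrew year 4841 is year 15 of its 19-year Metonic cycle; leap years are at positions 3, 6, 8, 11, 14, 17, 19, so it is a common year (12 months).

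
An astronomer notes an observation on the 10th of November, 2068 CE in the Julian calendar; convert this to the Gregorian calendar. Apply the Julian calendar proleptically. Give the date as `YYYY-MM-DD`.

The Julian–Gregorian offset here is 13 days (Julian trailing).
10 November 2068 Julian + 13 days → 23 November 2068 Gregorian.

2068-11-23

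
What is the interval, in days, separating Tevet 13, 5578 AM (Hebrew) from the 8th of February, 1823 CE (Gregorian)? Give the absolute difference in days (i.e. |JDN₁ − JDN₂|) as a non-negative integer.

1874

JDN of the first date = 2385061.
JDN of the second date = 2386935.
|2386935 − 2385061| = 1874.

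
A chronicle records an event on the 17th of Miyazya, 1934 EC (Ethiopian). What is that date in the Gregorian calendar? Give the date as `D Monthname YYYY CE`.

Julian Day Number of the source date = 2430475.
Converting JDN 2430475 to the Gregorian calendar gives 25 April 1942 CE.

25 April 1942 CE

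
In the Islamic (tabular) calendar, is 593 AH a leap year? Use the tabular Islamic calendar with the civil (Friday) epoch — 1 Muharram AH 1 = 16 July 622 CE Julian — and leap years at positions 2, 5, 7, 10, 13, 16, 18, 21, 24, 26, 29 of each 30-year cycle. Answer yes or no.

Year 593 AH is year 23 of its 30-year cycle; leap positions are 2, 5, 7, 10, 13, 16, 18, 21, 24, 26, 29, so it is a common year (354 days).

no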